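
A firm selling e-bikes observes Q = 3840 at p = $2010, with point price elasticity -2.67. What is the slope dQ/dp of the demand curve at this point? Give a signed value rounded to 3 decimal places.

-5.101

Ed = (dQ/dp)·(p/Q) ⇒ dQ/dp = Ed·Q/p = (-2.67)·3840/2010 = -5.10089…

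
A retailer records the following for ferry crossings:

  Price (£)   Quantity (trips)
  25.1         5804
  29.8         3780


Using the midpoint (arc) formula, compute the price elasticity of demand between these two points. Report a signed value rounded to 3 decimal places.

%ΔQ = (3780 − 5804) / [(5804 + 3780)/2] = -2024/4792 = -0.422370…
%ΔP = (29.8 − 25.1) / [(25.1 + 29.8)/2] = 4.7/27.45 = 0.171220…
Arc Ed = %ΔQ / %ΔP = (-2024/4792) / (4.7/27.45) = -2.46682…

-2.467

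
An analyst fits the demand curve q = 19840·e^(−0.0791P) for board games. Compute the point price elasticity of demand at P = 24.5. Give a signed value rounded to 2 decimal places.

-1.94

dq/dP = −0.0791·q = -225.984. At P = 24.5, q = 2856.94.
Ed = (dq/dP)·(P/q) = (-225.984) × (24.5/2856.94) = -1.9379…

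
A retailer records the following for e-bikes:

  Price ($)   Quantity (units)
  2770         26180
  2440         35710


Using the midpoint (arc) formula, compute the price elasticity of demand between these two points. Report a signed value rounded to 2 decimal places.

%ΔQ = (35710 − 26180) / [(26180 + 35710)/2] = 9530/30945 = 0.307965…
%ΔP = (2440 − 2770) / [(2770 + 2440)/2] = -330/2605 = -0.126679…
Arc Ed = %ΔQ / %ΔP = (9530/30945) / (-330/2605) = -2.4310…

-2.43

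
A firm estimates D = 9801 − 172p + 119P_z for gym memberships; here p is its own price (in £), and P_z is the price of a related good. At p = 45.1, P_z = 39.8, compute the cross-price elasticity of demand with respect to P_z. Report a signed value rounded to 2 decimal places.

At the given values, D = 9801 − 172(45.1) + 119(39.8) = 6780.
∂D/∂P_z = 119.
E = (119) × (39.8/6780) = 0.6985…

0.70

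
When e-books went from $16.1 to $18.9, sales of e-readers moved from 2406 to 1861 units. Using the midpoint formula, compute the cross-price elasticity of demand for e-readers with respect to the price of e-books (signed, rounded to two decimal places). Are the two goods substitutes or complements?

%ΔQ_{e-readers} = (1861 − 2406)/avg = -545/2133.5 = -0.255448…
%ΔP_{e-books} = (18.9 − 16.1)/avg = 2.8/17.5 = 0.16
E_cross = (-545/2133.5) / (2.8/17.5) = -1.5965…
E_cross < 0 ⇒ the goods are complements.

-1.60; complements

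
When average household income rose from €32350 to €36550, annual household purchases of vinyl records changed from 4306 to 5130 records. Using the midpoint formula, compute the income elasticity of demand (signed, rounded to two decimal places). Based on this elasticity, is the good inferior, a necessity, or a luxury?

1.43; luxury

%ΔQ = (5130 − 4306)/[( 4306 + 5130)/2] = 824/4718 = 0.174650…
%ΔIncome = (36550 − 32350)/[( 32350 + 36550)/2] = 4200/34450 = 0.121915…
E_income = (824/4718) / (4200/34450) = 1.4325…
E_income > 1 ⇒ normal good, luxury.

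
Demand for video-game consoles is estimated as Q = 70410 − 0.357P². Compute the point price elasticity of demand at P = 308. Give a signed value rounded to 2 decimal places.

-1.85

dQ/dP = −2·0.357·P = -219.912. At P = 308, Q = 36543.552.
Ed = (dQ/dP)·(P/Q) = (-219.912) × (308/36543.552) = -1.8534…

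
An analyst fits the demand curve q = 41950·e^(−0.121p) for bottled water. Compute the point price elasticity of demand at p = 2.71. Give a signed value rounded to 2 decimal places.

dq/dp = −0.121·q = -3656.86. At p = 2.71, q = 30221.9.
Ed = (dq/dp)·(p/q) = (-3656.86) × (2.71/30221.9) = -0.3279…

-0.33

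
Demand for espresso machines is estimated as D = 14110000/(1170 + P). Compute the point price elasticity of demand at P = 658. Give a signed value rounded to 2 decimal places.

-0.36

dD/dP = −14110000/(1170 + P)² = -4.22255. At P = 658, D = 7718.82.
Ed = (dD/dP)·(P/D) = (-4.22255) × (658/7718.82) = -0.3599…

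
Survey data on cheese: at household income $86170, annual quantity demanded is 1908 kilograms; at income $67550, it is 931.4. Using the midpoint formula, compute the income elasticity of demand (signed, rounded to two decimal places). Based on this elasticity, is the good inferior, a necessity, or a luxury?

%ΔQ = (931.4 − 1908)/[( 1908 + 931.4)/2] = -976.6/1419.7 = -0.687891…
%ΔIncome = (67550 − 86170)/[( 86170 + 67550)/2] = -18620/76860 = -0.242258…
E_income = (-976.6/1419.7) / (-18620/76860) = 2.8394…
E_income > 1 ⇒ normal good, luxury.

2.84; luxury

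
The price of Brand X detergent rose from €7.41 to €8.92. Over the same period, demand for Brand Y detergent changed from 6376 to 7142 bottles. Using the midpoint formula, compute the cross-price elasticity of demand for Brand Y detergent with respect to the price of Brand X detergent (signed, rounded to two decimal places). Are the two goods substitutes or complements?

%ΔQ_{Brand Y detergent} = (7142 − 6376)/avg = 766/6759 = 0.113330…
%ΔP_{Brand X detergent} = (8.92 − 7.41)/avg = 1.51/8.165 = 0.184935…
E_cross = (766/6759) / (1.51/8.165) = 0.6128…
E_cross > 0 ⇒ the goods are substitutes.

0.61; substitutes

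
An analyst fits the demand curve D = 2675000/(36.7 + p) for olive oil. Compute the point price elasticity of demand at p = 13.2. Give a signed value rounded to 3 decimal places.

dD/dp = −2675000/(36.7 + p)² = -1074.29. At p = 13.2, D = 53607.2.
Ed = (dD/dp)·(p/D) = (-1074.29) × (13.2/53607.2) = -0.26452…

-0.265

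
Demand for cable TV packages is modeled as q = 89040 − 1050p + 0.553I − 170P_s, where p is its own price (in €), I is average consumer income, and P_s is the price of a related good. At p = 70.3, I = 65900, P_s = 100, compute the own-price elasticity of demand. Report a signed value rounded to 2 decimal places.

At the given values, q = 89040 − 1050(70.3) + 0.553(65900) − 170(100) = 34667.7.
∂q/∂p = −1050.
E = (-1050) × (70.3/34667.7) = -2.1292…

-2.13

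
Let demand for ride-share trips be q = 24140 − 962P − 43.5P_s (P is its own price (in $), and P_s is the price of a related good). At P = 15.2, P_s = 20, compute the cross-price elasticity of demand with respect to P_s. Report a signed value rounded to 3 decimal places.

-0.101

At the given values, q = 24140 − 962(15.2) − 43.5(20) = 8647.6.
∂q/∂P_s = -43.5.
E = (-43.5) × (20/8647.6) = -0.10060…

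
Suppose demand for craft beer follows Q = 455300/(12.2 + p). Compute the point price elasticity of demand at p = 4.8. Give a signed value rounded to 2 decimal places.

-0.28

dQ/dp = −455300/(12.2 + p)² = -1575.43. At p = 4.8, Q = 26782.4.
Ed = (dQ/dp)·(p/Q) = (-1575.43) × (4.8/26782.4) = -0.2823…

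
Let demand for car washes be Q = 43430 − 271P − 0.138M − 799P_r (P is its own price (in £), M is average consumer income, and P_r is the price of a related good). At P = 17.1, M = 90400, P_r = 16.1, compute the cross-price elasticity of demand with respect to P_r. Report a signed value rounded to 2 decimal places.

-0.96

At the given values, Q = 43430 − 271(17.1) − 0.138(90400) − 799(16.1) = 13456.8.
∂Q/∂P_r = -799.
E = (-799) × (16.1/13456.8) = -0.9559…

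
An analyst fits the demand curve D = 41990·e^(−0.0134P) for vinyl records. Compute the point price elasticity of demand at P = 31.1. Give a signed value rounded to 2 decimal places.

-0.42

dD/dP = −0.0134·D = -370.905. At P = 31.1, D = 27679.5.
Ed = (dD/dP)·(P/D) = (-370.905) × (31.1/27679.5) = -0.4167…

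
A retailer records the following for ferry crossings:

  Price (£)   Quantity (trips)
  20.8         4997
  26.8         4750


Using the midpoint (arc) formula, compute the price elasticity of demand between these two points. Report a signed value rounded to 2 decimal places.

-0.20

%ΔQ = (4750 − 4997) / [(4997 + 4750)/2] = -247/4873.5 = -0.050682…
%ΔP = (26.8 − 20.8) / [(20.8 + 26.8)/2] = 6/23.8 = 0.252100…
Arc Ed = %ΔQ / %ΔP = (-247/4873.5) / (6/23.8) = -0.2010…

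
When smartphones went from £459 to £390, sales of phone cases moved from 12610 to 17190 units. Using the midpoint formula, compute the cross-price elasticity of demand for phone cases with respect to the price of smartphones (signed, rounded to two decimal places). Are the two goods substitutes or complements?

-1.89; complements

%ΔQ_{phone cases} = (17190 − 12610)/avg = 4580/14900 = 0.307382…
%ΔP_{smartphones} = (390 − 459)/avg = -69/424.5 = -0.162544…
E_cross = (4580/14900) / (-69/424.5) = -1.8910…
E_cross < 0 ⇒ the goods are complements.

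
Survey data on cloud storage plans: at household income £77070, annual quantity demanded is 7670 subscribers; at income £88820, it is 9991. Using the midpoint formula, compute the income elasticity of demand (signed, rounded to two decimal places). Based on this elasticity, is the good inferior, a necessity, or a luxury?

%ΔQ = (9991 − 7670)/[( 7670 + 9991)/2] = 2321/8830.5 = 0.262839…
%ΔIncome = (88820 − 77070)/[( 77070 + 88820)/2] = 11750/82945 = 0.141660…
E_income = (2321/8830.5) / (11750/82945) = 1.8554…
E_income > 1 ⇒ normal good, luxury.

1.86; luxury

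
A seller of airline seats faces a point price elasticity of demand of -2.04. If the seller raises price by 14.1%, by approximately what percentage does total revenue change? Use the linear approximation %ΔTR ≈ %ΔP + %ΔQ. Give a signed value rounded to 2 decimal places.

%ΔQ ≈ Ed × %ΔP = (-2.04) × (+14.1%) = -28.7640%
%ΔTR ≈ %ΔP + %ΔQ = (+14.1%) + (-28.7640%) = -14.6640%

-14.66%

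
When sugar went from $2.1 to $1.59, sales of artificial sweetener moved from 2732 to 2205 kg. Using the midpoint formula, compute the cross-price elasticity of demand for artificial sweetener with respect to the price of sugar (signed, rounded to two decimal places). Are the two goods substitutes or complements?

%ΔQ_{artificial sweetener} = (2205 − 2732)/avg = -527/2468.5 = -0.213489…
%ΔP_{sugar} = (1.59 − 2.1)/avg = -0.51/1.845 = -0.276422…
E_cross = (-527/2468.5) / (-0.51/1.845) = 0.7723…
E_cross > 0 ⇒ the goods are substitutes.

0.77; substitutes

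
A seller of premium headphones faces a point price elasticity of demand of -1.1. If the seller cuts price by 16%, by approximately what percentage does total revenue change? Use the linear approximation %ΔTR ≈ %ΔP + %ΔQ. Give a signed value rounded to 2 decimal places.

+1.60%

%ΔQ ≈ Ed × %ΔP = (-1.1) × (-16%) = +17.6000%
%ΔTR ≈ %ΔP + %ΔQ = (-16%) + (+17.6000%) = +1.6000%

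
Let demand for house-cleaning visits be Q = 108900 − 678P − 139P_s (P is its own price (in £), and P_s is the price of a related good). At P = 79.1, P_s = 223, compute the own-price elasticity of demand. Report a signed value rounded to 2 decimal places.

-2.21

At the given values, Q = 108900 − 678(79.1) − 139(223) = 24273.2.
∂Q/∂P = −678.
E = (-678) × (79.1/24273.2) = -2.2094…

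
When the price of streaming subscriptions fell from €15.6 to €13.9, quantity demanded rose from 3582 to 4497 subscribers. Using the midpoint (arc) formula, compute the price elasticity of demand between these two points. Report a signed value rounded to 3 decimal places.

-1.965

%ΔQ = (4497 − 3582) / [(3582 + 4497)/2] = 915/4039.5 = 0.226513…
%ΔP = (13.9 − 15.6) / [(15.6 + 13.9)/2] = -1.7/14.75 = -0.115254…
Arc Ed = %ΔQ / %ΔP = (915/4039.5) / (-1.7/14.75) = -1.96533…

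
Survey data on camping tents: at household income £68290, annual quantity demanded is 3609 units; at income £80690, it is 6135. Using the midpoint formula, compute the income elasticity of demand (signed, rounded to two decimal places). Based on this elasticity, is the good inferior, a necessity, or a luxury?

%ΔQ = (6135 − 3609)/[( 3609 + 6135)/2] = 2526/4872 = 0.518472…
%ΔIncome = (80690 − 68290)/[( 68290 + 80690)/2] = 12400/74490 = 0.166465…
E_income = (2526/4872) / (12400/74490) = 3.1146…
E_income > 1 ⇒ normal good, luxury.

3.11; luxury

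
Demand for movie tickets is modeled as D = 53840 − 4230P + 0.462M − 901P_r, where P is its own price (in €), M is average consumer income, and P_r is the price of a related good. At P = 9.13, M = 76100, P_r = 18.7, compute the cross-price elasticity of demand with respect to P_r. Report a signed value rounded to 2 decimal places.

At the given values, D = 53840 − 4230(9.13) + 0.462(76100) − 901(18.7) = 33529.6.
∂D/∂P_r = -901.
E = (-901) × (18.7/33529.6) = -0.5025…

-0.50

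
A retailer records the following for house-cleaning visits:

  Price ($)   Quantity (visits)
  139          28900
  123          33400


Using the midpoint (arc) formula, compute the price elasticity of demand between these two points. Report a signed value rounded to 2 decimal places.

-1.18

%ΔQ = (33400 − 28900) / [(28900 + 33400)/2] = 4500/31150 = 0.144462…
%ΔP = (123 − 139) / [(139 + 123)/2] = -16/131 = -0.122137…
Arc Ed = %ΔQ / %ΔP = (4500/31150) / (-16/131) = -1.1827…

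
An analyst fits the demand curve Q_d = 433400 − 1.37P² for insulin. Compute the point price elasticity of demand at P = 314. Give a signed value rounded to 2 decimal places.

dQ_d/dP = −2·1.37·P = -860.36. At P = 314, Q_d = 298323.48.
Ed = (dQ_d/dP)·(P/Q_d) = (-860.36) × (314/298323.48) = -0.9055…

-0.91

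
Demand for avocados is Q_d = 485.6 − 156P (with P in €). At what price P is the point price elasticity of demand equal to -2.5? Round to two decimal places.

Ed = −156P/(485.6 − 156P). Set this equal to -2.5:
156P = 2.5·(485.6 − 156P) ⇒ 156P(1 + 2.5) = 2.5·485.6
P = 2.5·485.6 / (156·3.5) = 2.2234…

2.22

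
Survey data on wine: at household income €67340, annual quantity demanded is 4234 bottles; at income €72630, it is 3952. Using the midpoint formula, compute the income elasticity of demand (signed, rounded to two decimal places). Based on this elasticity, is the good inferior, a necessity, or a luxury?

-0.91; inferior

%ΔQ = (3952 − 4234)/[( 4234 + 3952)/2] = -282/4093 = -0.068898…
%ΔIncome = (72630 − 67340)/[( 67340 + 72630)/2] = 5290/69985 = 0.075587…
E_income = (-282/4093) / (5290/69985) = -0.9114…
E_income < 0 ⇒ inferior good.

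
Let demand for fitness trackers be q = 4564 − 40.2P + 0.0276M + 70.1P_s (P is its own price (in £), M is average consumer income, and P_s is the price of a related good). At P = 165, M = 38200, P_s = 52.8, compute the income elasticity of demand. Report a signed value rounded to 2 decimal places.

0.39

At the given values, q = 4564 − 40.2(165) + 0.0276(38200) + 70.1(52.8) = 2686.6.
∂q/∂M = 0.0276.
E = (0.0276) × (38200/2686.6) = 0.3924…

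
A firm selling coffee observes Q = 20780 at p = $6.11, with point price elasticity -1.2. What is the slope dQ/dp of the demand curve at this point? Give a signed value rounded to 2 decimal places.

Ed = (dQ/dp)·(p/Q) ⇒ dQ/dp = Ed·Q/p = (-1.2)·20780/6.11 = -4081.1783…

-4081.18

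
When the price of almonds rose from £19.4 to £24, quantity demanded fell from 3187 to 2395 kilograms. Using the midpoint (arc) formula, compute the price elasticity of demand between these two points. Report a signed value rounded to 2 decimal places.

%ΔQ = (2395 − 3187) / [(3187 + 2395)/2] = -792/2791 = -0.283769…
%ΔP = (24 − 19.4) / [(19.4 + 24)/2] = 4.6/21.7 = 0.211981…
Arc Ed = %ΔQ / %ΔP = (-792/2791) / (4.6/21.7) = -1.3386…

-1.34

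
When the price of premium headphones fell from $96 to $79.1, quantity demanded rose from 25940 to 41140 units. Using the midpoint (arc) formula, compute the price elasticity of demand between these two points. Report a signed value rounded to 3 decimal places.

-2.348

%ΔQ = (41140 − 25940) / [(25940 + 41140)/2] = 15200/33540 = 0.453190…
%ΔP = (79.1 − 96) / [(96 + 79.1)/2] = -16.9/87.55 = -0.193032…
Arc Ed = %ΔQ / %ΔP = (15200/33540) / (-16.9/87.55) = -2.34773…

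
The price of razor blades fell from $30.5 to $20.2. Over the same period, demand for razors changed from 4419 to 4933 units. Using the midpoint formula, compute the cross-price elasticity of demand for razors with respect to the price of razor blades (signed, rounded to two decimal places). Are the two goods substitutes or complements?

%ΔQ_{razors} = (4933 − 4419)/avg = 514/4676 = 0.109923…
%ΔP_{razor blades} = (20.2 − 30.5)/avg = -10.3/25.35 = -0.406311…
E_cross = (514/4676) / (-10.3/25.35) = -0.2705…
E_cross < 0 ⇒ the goods are complements.

-0.27; complements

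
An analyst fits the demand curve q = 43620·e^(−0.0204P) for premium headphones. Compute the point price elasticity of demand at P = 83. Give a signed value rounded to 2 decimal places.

-1.69

dq/dP = −0.0204·q = -163.67. At P = 83, q = 8023.03.
Ed = (dq/dP)·(P/q) = (-163.67) × (83/8023.03) = -1.6932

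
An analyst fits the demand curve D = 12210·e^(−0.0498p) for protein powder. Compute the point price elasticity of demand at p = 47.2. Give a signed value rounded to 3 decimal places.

dD/dp = −0.0498·D = -57.9575. At p = 47.2, D = 1163.81.
Ed = (dD/dp)·(p/D) = (-57.9575) × (47.2/1163.81) = -2.35056

-2.351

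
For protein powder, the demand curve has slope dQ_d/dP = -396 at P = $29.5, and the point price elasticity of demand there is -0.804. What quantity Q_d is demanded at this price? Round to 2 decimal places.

Ed = (dQ_d/dP)·(P/Q_d) ⇒ Q_d = (dQ_d/dP)·P/Ed = (-396)·29.5/(-0.804) = 14529.8507…

14529.85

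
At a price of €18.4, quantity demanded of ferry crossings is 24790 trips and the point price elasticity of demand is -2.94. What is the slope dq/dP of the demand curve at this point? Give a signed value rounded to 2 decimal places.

-3961.01

Ed = (dq/dP)·(P/q) ⇒ dq/dP = Ed·q/P = (-2.94)·24790/18.4 = -3961.0108…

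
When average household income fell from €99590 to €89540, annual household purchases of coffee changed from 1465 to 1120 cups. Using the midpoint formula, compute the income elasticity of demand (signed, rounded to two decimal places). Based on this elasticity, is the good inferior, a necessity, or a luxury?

2.51; luxury

%ΔQ = (1120 − 1465)/[( 1465 + 1120)/2] = -345/1292.5 = -0.266924…
%ΔIncome = (89540 − 99590)/[( 99590 + 89540)/2] = -10050/94565 = -0.106276…
E_income = (-345/1292.5) / (-10050/94565) = 2.5116…
E_income > 1 ⇒ normal good, luxury.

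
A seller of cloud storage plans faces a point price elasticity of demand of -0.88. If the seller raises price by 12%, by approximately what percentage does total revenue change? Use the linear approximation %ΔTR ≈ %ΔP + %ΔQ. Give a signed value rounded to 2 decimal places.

+1.44%

%ΔQ ≈ Ed × %ΔP = (-0.88) × (+12%) = -10.5600%
%ΔTR ≈ %ΔP + %ΔQ = (+12%) + (-10.5600%) = +1.4400%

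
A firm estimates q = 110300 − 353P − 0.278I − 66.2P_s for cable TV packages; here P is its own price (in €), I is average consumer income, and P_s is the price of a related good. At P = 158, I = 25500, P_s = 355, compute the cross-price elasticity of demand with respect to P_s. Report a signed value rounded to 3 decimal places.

-0.982

At the given values, q = 110300 − 353(158) − 0.278(25500) − 66.2(355) = 23936.
∂q/∂P_s = -66.2.
E = (-66.2) × (355/23936) = -0.98182…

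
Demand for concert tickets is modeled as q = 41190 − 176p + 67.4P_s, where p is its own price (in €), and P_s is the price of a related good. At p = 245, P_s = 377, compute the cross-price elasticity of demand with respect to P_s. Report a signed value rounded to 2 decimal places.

At the given values, q = 41190 − 176(245) + 67.4(377) = 23479.8.
∂q/∂P_s = 67.4.
E = (67.4) × (377/23479.8) = 1.0821…

1.08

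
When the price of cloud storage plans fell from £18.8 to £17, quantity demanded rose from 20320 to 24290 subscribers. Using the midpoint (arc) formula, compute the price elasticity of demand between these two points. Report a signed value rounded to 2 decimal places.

-1.77

%ΔQ = (24290 − 20320) / [(20320 + 24290)/2] = 3970/22305 = 0.177986…
%ΔP = (17 − 18.8) / [(18.8 + 17)/2] = -1.8/17.9 = -0.100558…
Arc Ed = %ΔQ / %ΔP = (3970/22305) / (-1.8/17.9) = -1.7699…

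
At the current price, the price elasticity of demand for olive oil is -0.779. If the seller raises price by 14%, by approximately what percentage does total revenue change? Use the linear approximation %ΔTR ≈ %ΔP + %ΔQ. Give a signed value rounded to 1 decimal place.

%ΔQ ≈ Ed × %ΔP = (-0.779) × (+14%) = -10.9060%
%ΔTR ≈ %ΔP + %ΔQ = (+14%) + (-10.9060%) = +3.0940%

+3.1%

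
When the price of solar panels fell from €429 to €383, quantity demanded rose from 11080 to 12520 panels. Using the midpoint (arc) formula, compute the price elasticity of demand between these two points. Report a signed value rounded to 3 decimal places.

-1.077

%ΔQ = (12520 − 11080) / [(11080 + 12520)/2] = 1440/11800 = 0.122033…
%ΔP = (383 − 429) / [(429 + 383)/2] = -46/406 = -0.113300…
Arc Ed = %ΔQ / %ΔP = (1440/11800) / (-46/406) = -1.07708…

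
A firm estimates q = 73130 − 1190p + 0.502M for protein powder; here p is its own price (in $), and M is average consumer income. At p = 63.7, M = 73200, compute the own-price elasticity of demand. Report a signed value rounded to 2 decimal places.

At the given values, q = 73130 − 1190(63.7) + 0.502(73200) = 34073.4.
∂q/∂p = −1190.
E = (-1190) × (63.7/34073.4) = -2.2246…

-2.22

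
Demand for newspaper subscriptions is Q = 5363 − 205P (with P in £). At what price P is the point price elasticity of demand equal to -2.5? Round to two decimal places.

18.69

Ed = −205P/(5363 − 205P). Set this equal to -2.5:
205P = 2.5·(5363 − 205P) ⇒ 205P(1 + 2.5) = 2.5·5363
P = 2.5·5363 / (205·3.5) = 18.6864…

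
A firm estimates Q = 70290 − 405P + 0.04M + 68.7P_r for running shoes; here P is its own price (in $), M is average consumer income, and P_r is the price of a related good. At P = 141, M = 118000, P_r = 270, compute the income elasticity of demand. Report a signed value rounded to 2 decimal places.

0.13

At the given values, Q = 70290 − 405(141) + 0.04(118000) + 68.7(270) = 36454.
∂Q/∂M = 0.04.
E = (0.04) × (118000/36454) = 0.1294…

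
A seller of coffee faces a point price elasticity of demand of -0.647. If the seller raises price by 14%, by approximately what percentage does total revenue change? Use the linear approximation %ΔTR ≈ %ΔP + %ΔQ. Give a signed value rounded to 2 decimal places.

%ΔQ ≈ Ed × %ΔP = (-0.647) × (+14%) = -9.0580%
%ΔTR ≈ %ΔP + %ΔQ = (+14%) + (-9.0580%) = +4.9420%

+4.94%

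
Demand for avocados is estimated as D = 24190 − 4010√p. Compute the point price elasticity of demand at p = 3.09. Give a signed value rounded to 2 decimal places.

dD/dp = −4010/(2√p) = -1140.6. At p = 3.09, D = 17141.1.
Ed = (dD/dp)·(p/D) = (-1140.6) × (3.09/17141.1) = -0.2056…

-0.21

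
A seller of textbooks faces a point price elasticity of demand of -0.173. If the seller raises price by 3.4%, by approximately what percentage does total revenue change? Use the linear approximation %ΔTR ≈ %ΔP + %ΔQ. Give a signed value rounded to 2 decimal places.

+2.81%

%ΔQ ≈ Ed × %ΔP = (-0.173) × (+3.4%) = -0.5882%
%ΔTR ≈ %ΔP + %ΔQ = (+3.4%) + (-0.5882%) = +2.8118%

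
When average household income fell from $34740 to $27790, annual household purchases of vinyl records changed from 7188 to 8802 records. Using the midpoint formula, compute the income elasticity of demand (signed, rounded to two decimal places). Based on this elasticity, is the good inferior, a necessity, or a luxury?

-0.91; inferior

%ΔQ = (8802 − 7188)/[( 7188 + 8802)/2] = 1614/7995 = 0.201876…
%ΔIncome = (27790 − 34740)/[( 34740 + 27790)/2] = -6950/31265 = -0.222293…
E_income = (1614/7995) / (-6950/31265) = -0.9081…
E_income < 0 ⇒ inferior good.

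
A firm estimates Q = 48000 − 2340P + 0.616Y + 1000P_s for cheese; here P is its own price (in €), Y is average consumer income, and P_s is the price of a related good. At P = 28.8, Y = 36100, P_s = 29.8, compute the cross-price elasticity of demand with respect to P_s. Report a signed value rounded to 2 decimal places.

At the given values, Q = 48000 − 2340(28.8) + 0.616(36100) + 1000(29.8) = 32645.6.
∂Q/∂P_s = 1000.
E = (1000) × (29.8/32645.6) = 0.9128…

0.91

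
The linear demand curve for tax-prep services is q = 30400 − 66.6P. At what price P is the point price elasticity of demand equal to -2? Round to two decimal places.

304.30

Ed = −66.6P/(30400 − 66.6P). Set this equal to -2:
66.6P = 2·(30400 − 66.6P) ⇒ 66.6P(1 + 2) = 2·30400
P = 2·30400 / (66.6·3) = 304.3043…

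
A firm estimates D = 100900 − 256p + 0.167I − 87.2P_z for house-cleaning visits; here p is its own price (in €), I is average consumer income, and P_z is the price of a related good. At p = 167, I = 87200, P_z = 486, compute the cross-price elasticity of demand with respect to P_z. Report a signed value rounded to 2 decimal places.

-1.40

At the given values, D = 100900 − 256(167) + 0.167(87200) − 87.2(486) = 30331.2.
∂D/∂P_z = -87.2.
E = (-87.2) × (486/30331.2) = -1.3972…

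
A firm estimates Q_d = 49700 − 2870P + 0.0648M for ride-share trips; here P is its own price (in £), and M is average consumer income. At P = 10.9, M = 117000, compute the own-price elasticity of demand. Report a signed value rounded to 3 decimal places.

At the given values, Q_d = 49700 − 2870(10.9) + 0.0648(117000) = 25998.6.
∂Q_d/∂P = −2870.
E = (-2870) × (10.9/25998.6) = -1.20325…

-1.203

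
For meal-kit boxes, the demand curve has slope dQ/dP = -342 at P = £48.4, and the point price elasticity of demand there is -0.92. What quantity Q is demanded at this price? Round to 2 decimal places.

17992.17

Ed = (dQ/dP)·(P/Q) ⇒ Q = (dQ/dP)·P/Ed = (-342)·48.4/(-0.92) = 17992.1739…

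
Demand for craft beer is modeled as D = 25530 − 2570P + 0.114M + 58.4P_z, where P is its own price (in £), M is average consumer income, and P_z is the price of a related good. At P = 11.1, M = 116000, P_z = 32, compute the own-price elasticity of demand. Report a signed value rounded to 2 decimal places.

-2.36

At the given values, D = 25530 − 2570(11.1) + 0.114(116000) + 58.4(32) = 12095.8.
∂D/∂P = −2570.
E = (-2570) × (11.1/12095.8) = -2.3584…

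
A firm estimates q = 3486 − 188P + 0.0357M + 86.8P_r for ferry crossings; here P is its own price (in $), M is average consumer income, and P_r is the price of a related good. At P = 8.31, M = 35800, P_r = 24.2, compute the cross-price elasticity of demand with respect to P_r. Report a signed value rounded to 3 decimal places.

At the given values, q = 3486 − 188(8.31) + 0.0357(35800) + 86.8(24.2) = 5302.34.
∂q/∂P_r = 86.8.
E = (86.8) × (24.2/5302.34) = 0.39615…

0.396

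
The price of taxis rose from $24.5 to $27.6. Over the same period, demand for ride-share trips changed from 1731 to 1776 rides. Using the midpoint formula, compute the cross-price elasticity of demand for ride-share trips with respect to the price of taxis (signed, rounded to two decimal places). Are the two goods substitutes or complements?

0.22; substitutes

%ΔQ_{ride-share trips} = (1776 − 1731)/avg = 45/1753.5 = 0.025662…
%ΔP_{taxis} = (27.6 − 24.5)/avg = 3.1/26.05 = 0.119001…
E_cross = (45/1753.5) / (3.1/26.05) = 0.2156…
E_cross > 0 ⇒ the goods are substitutes.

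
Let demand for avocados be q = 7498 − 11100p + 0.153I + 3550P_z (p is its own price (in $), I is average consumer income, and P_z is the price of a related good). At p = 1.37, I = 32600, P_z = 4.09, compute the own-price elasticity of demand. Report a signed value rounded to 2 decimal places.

-1.29

At the given values, q = 7498 − 11100(1.37) + 0.153(32600) + 3550(4.09) = 11798.3.
∂q/∂p = −11100.
E = (-11100) × (1.37/11798.3) = -1.2889…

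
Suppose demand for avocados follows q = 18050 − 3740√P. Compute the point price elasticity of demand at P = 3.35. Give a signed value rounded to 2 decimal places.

-0.31

dq/dP = −3740/(2√P) = -1021.69. At P = 3.35, q = 11204.7.
Ed = (dq/dP)·(P/q) = (-1021.69) × (3.35/11204.7) = -0.3054…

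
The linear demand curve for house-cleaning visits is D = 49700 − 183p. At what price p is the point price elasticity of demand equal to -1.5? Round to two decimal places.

162.95

Ed = −183p/(49700 − 183p). Set this equal to -1.5:
183p = 1.5·(49700 − 183p) ⇒ 183p(1 + 1.5) = 1.5·49700
p = 1.5·49700 / (183·2.5) = 162.9508…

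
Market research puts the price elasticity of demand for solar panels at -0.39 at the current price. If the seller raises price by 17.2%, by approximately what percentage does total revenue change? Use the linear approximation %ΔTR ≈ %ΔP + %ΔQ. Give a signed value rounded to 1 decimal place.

%ΔQ ≈ Ed × %ΔP = (-0.39) × (+17.2%) = -6.7080%
%ΔTR ≈ %ΔP + %ΔQ = (+17.2%) + (-6.7080%) = +10.4920%

+10.5%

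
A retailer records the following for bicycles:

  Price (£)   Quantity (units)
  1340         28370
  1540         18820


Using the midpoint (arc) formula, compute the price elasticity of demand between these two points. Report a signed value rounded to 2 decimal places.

-2.91

%ΔQ = (18820 − 28370) / [(28370 + 18820)/2] = -9550/23595 = -0.404746…
%ΔP = (1540 − 1340) / [(1340 + 1540)/2] = 200/1440 = 0.138888…
Arc Ed = %ΔQ / %ΔP = (-9550/23595) / (200/1440) = -2.9141…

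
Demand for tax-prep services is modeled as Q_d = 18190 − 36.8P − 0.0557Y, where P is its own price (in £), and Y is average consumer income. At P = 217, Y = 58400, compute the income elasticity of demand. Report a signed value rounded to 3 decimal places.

At the given values, Q_d = 18190 − 36.8(217) − 0.0557(58400) = 6951.52.
∂Q_d/∂Y = -0.0557.
E = (-0.0557) × (58400/6951.52) = -0.46793…

-0.468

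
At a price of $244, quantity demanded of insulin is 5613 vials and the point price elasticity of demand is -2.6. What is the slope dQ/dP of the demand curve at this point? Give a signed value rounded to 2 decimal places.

-59.81

Ed = (dQ/dP)·(P/Q) ⇒ dQ/dP = Ed·Q/P = (-2.6)·5613/244 = -59.8106…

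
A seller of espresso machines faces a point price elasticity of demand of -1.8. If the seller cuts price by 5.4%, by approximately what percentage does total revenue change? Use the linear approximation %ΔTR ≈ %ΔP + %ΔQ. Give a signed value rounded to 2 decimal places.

+4.32%

%ΔQ ≈ Ed × %ΔP = (-1.8) × (-5.4%) = +9.7200%
%ΔTR ≈ %ΔP + %ΔQ = (-5.4%) + (+9.7200%) = +4.3200%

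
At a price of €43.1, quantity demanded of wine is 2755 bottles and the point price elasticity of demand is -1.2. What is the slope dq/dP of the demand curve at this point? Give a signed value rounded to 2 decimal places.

-76.71

Ed = (dq/dP)·(P/q) ⇒ dq/dP = Ed·q/P = (-1.2)·2755/43.1 = -76.7053…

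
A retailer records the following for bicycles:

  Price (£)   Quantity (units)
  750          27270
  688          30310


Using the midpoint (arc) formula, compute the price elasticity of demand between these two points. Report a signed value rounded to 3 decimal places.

-1.225

%ΔQ = (30310 − 27270) / [(27270 + 30310)/2] = 3040/28790 = 0.105592…
%ΔP = (688 − 750) / [(750 + 688)/2] = -62/719 = -0.086230…
Arc Ed = %ΔQ / %ΔP = (3040/28790) / (-62/719) = -1.22452…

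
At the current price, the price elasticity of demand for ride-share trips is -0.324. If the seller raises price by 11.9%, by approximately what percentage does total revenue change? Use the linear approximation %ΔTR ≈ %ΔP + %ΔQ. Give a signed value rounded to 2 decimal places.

%ΔQ ≈ Ed × %ΔP = (-0.324) × (+11.9%) = -3.8556%
%ΔTR ≈ %ΔP + %ΔQ = (+11.9%) + (-3.8556%) = +8.0444%

+8.04%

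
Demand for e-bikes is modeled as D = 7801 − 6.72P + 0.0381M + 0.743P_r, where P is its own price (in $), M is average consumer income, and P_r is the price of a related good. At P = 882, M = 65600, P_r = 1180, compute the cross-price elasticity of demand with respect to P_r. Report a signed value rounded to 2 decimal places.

0.17

At the given values, D = 7801 − 6.72(882) + 0.0381(65600) + 0.743(1180) = 5250.06.
∂D/∂P_r = 0.743.
E = (0.743) × (1180/5250.06) = 0.1669…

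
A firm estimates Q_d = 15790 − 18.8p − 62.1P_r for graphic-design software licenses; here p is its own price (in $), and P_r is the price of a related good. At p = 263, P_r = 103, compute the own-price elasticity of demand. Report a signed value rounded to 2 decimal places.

-1.11

At the given values, Q_d = 15790 − 18.8(263) − 62.1(103) = 4449.3.
∂Q_d/∂p = −18.8.
E = (-18.8) × (263/4449.3) = -1.1112…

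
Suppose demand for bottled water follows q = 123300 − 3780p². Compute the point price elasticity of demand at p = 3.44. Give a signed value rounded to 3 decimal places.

-1.139

dq/dp = −2·3780·p = -26006.4. At p = 3.44, q = 78568.992.
Ed = (dq/dp)·(p/q) = (-26006.4) × (3.44/78568.992) = -1.13864…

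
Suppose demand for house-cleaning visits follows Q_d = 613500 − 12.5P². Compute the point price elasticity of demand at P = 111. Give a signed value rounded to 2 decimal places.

-0.67

dQ_d/dP = −2·12.5·P = -2775. At P = 111, Q_d = 459487.5.
Ed = (dQ_d/dP)·(P/Q_d) = (-2775) × (111/459487.5) = -0.6703…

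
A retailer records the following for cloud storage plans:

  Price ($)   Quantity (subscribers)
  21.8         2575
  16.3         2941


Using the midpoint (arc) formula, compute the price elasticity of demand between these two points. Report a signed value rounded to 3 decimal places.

-0.460

%ΔQ = (2941 − 2575) / [(2575 + 2941)/2] = 366/2758 = 0.132704…
%ΔP = (16.3 − 21.8) / [(21.8 + 16.3)/2] = -5.5/19.05 = -0.288713…
Arc Ed = %ΔQ / %ΔP = (366/2758) / (-5.5/19.05) = -0.45964…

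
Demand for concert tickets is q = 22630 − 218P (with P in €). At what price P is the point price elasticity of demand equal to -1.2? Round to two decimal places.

56.62

Ed = −218P/(22630 − 218P). Set this equal to -1.2:
218P = 1.2·(22630 − 218P) ⇒ 218P(1 + 1.2) = 1.2·22630
P = 1.2·22630 / (218·2.2) = 56.6221…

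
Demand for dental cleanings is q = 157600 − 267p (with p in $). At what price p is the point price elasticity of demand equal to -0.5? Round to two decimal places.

196.75

Ed = −267p/(157600 − 267p). Set this equal to -0.5:
267p = 0.5·(157600 − 267p) ⇒ 267p(1 + 0.5) = 0.5·157600
p = 0.5·157600 / (267·1.5) = 196.7540…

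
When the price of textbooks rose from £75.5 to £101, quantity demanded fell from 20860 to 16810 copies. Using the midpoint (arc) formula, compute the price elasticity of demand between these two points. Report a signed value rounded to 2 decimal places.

%ΔQ = (16810 − 20860) / [(20860 + 16810)/2] = -4050/18835 = -0.215025…
%ΔP = (101 − 75.5) / [(75.5 + 101)/2] = 25.5/88.25 = 0.288951…
Arc Ed = %ΔQ / %ΔP = (-4050/18835) / (25.5/88.25) = -0.7441…

-0.74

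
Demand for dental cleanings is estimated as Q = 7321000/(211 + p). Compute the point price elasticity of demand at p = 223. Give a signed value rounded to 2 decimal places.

dQ/dp = −7321000/(211 + p)² = -38.8679. At p = 223, Q = 16868.7.
Ed = (dQ/dp)·(p/Q) = (-38.8679) × (223/16868.7) = -0.5138…

-0.51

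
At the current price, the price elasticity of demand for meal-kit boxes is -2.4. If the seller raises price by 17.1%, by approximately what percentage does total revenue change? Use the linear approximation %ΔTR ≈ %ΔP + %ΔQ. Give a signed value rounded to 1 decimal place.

-23.9%

%ΔQ ≈ Ed × %ΔP = (-2.4) × (+17.1%) = -41.0400%
%ΔTR ≈ %ΔP + %ΔQ = (+17.1%) + (-41.0400%) = -23.9400%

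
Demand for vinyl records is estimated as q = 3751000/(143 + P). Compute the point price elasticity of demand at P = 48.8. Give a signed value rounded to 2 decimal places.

dq/dP = −3751000/(143 + P)² = -101.965. At P = 48.8, q = 19556.8.
Ed = (dq/dP)·(P/q) = (-101.965) × (48.8/19556.8) = -0.2544…

-0.25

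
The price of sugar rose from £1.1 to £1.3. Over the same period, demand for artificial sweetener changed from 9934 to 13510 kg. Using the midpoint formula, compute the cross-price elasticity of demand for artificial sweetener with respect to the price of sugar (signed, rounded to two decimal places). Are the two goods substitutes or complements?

1.83; substitutes

%ΔQ_{artificial sweetener} = (13510 − 9934)/avg = 3576/11722 = 0.305067…
%ΔP_{sugar} = (1.3 − 1.1)/avg = 0.2/1.2 = 0.166666…
E_cross = (3576/11722) / (0.2/1.2) = 1.8304…
E_cross > 0 ⇒ the goods are substitutes.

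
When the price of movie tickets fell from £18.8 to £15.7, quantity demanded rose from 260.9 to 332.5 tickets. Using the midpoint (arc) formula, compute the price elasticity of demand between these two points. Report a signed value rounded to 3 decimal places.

-1.343

%ΔQ = (332.5 − 260.9) / [(260.9 + 332.5)/2] = 71.6/296.7 = 0.241321…
%ΔP = (15.7 − 18.8) / [(18.8 + 15.7)/2] = -3.1/17.25 = -0.179710…
Arc Ed = %ΔQ / %ΔP = (71.6/296.7) / (-3.1/17.25) = -1.34283…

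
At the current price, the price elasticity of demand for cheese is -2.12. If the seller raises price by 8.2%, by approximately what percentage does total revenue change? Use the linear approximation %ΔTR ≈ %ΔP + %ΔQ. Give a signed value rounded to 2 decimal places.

-9.18%

%ΔQ ≈ Ed × %ΔP = (-2.12) × (+8.2%) = -17.3840%
%ΔTR ≈ %ΔP + %ΔQ = (+8.2%) + (-17.3840%) = -9.1840%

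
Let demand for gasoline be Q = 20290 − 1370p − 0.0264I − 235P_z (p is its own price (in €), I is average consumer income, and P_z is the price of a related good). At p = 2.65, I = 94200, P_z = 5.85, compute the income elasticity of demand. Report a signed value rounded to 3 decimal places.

At the given values, Q = 20290 − 1370(2.65) − 0.0264(94200) − 235(5.85) = 12797.87.
∂Q/∂I = -0.0264.
E = (-0.0264) × (94200/12797.87) = -0.19431…

-0.194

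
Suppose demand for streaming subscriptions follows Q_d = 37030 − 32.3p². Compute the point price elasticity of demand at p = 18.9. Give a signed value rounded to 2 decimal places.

dQ_d/dp = −2·32.3·p = -1220.94. At p = 18.9, Q_d = 25492.117.
Ed = (dQ_d/dp)·(p/Q_d) = (-1220.94) × (18.9/25492.117) = -0.9052…

-0.91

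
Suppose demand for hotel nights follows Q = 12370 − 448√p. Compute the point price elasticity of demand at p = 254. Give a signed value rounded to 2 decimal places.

dQ/dp = −448/(2√p) = -14.055. At p = 254, Q = 5230.05.
Ed = (dQ/dp)·(p/Q) = (-14.055) × (254/5230.05) = -0.6825…

-0.68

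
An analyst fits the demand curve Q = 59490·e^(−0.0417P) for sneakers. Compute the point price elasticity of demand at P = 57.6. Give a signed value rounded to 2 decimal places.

-2.40

dQ/dP = −0.0417·Q = -224.615. At P = 57.6, Q = 5386.46.
Ed = (dQ/dP)·(P/Q) = (-224.615) × (57.6/5386.46) = -2.4019…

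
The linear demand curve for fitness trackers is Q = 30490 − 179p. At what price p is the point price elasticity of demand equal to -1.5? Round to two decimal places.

102.20

Ed = −179p/(30490 − 179p). Set this equal to -1.5:
179p = 1.5·(30490 − 179p) ⇒ 179p(1 + 1.5) = 1.5·30490
p = 1.5·30490 / (179·2.5) = 102.2011…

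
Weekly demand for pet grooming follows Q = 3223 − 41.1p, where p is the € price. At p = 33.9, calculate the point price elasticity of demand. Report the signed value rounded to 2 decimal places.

-0.76

dQ/dp = −41.1. At p = 33.9, Q = 3223 − 41.1(33.9) = 1829.71.
Ed = (dQ/dp)·(p/Q) = −41.1 × (33.9/1829.71) = -0.7614…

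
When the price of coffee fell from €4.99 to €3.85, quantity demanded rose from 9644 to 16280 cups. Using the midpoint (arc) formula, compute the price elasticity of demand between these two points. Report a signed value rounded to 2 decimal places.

-1.98

%ΔQ = (16280 − 9644) / [(9644 + 16280)/2] = 6636/12962 = 0.511958…
%ΔP = (3.85 − 4.99) / [(4.99 + 3.85)/2] = -1.14/4.42 = -0.257918…
Arc Ed = %ΔQ / %ΔP = (6636/12962) / (-1.14/4.42) = -1.9849…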